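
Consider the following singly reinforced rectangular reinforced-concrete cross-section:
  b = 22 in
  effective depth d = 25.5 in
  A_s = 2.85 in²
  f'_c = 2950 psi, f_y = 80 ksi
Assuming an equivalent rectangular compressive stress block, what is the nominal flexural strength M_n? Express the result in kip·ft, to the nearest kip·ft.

M_n ≈ 445 kip·ft

T = A_s f_y = 2.85 × 80 = 228 kips.
a = T/(0.85 f'_c b) = 228/(0.85 × 2.95 × 22) = 4.133 in.
M_n = T(d − a/2) = 228 × (25.5 − 2.0665) = 5342.8 kip·in = 5342.8/12 = 445.23 kip·ft.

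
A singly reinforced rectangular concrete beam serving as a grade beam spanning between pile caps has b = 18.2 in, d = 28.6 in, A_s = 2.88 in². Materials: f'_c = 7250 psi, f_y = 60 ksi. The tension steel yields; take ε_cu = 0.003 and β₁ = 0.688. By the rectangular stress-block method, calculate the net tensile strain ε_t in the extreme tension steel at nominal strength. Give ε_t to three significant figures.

ε_t ≈ 0.0353

a = A_s f_y/(0.85 f'_c b) = 1.541 in.
β₁ = 0.688, so c = a/β₁ = 1.541/0.688 = 2.240 in.
From the linear strain diagram with ε_cu = 0.003: ε_t = 0.003 (d − c)/c = 0.003 × (28.6 − 2.240)/2.240 = 0.0353.
Since ε_t ≥ 0.005, the section is tension-controlled.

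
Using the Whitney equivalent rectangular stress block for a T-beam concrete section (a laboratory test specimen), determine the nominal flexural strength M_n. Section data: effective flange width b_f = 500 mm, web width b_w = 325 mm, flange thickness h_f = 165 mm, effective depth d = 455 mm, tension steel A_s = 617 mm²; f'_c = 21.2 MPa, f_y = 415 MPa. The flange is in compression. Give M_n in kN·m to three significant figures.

Tension: T = A_s f_y = 617 × 415 = 256055 N.
Try a within the flange: a = T/(0.85 f'_c b_f) = 256055/(0.85 × 21.2 × 500) = 28.42 mm.
Since a = 28.42 ≤ h_f = 165 mm, the stress block lies entirely in the flange; analyse as a rectangular beam of width b_f.
M_n = T(d − a/2) = 256055 × (455 − 14.21) = 112.87 × 10⁶ N·mm.
M_n = 112.87 kN·m.

M_n ≈ 113 kN·m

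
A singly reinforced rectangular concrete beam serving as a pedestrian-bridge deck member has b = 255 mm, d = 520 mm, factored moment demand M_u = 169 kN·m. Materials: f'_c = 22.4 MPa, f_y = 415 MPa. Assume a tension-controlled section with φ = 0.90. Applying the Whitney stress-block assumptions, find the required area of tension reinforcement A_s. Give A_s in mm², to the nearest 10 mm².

A_s ≈ 940 mm²

M_n = M_u/φ = 169/0.90 = 187.778 kN·m.
With M_n = 0.85 f'_c a b (d − a/2), solve the quadratic for a:
a = d − √(d² − 2M_n/(0.85 f'_c b)) = 520 − √(520² − 2 × 187.778×10⁶/(0.85 × 22.4 × 255)) = 80.63 mm.
A_s = 0.85 f'_c a b / f_y = 0.85 × 22.4 × 80.63 × 255 / 415 = 943.3 mm².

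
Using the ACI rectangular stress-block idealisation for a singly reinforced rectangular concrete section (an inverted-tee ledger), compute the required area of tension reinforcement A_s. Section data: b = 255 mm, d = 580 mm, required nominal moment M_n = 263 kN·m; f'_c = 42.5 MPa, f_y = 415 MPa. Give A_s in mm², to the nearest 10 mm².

With M_n = 0.85 f'_c a b (d − a/2), solve the quadratic for a:
a = d − √(d² − 2M_n/(0.85 f'_c b)) = 580 − √(580² − 2 × 263×10⁶/(0.85 × 42.5 × 255)) = 51.51 mm.
A_s = 0.85 f'_c a b / f_y = 0.85 × 42.5 × 51.51 × 255 / 415 = 1143.4 mm².

A_s ≈ 1140 mm²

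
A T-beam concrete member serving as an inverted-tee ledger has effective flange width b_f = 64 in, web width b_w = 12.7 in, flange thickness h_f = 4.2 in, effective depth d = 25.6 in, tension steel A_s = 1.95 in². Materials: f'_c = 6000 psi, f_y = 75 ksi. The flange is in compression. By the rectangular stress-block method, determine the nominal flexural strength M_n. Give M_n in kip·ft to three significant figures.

Tension: T = A_s f_y = 1.95 × 75 = 146.25 kips.
Try a within the flange: a = T/(0.85 f'_c b_f) = 146.25/(0.85 × 6 × 64) = 0.448 in.
Since a = 0.448 ≤ h_f = 4.2 in, the stress block lies entirely in the flange; analyse as a rectangular beam of width b_f.
M_n = T(d − a/2) = 146.25 × (25.6 − 0.224) = 3711.2 kip·in.
M_n = 3711.2/12 = 309.27 kip·ft.

M_n ≈ 309 kip·ft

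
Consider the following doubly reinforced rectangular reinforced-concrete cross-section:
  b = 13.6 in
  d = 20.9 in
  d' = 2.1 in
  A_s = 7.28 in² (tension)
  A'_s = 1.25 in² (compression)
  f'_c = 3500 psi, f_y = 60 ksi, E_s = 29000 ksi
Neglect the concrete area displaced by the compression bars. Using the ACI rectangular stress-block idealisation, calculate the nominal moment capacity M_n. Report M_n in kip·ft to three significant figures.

M_n ≈ 613 kip·ft

Assume both steels yield.
a = (A_s − A'_s) f_y/(0.85 f'_c b) = (7.28 − 1.25) × 60/(0.85 × 3.5 × 13.6) = 8.942 in.
c = a/β₁ = 8.942/0.85 = 10.520 in; ε'_s = 0.003(c − d')/c = 0.0024 ≥ ε_y = 0.0021, so the compression steel yields.
M_n = (A_s − A'_s) f_y (d − a/2) + A'_s f_y (d − d') = 361.8 × (20.9 − 4.471) + 75 × (20.9 − 2.1) = 5944.0 + 1410.0 = 7354.0 kip·in = 7354.0/12 = 612.83 kip·ft.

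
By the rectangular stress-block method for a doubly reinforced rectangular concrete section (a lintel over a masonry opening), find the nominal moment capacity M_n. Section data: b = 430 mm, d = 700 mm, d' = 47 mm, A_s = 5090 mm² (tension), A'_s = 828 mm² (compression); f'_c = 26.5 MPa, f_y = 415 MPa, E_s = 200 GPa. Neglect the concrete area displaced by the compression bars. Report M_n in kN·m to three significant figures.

M_n ≈ 1300 kN·m

Assume both tension and compression steel yield.
Net tension couple steel: A_s − A'_s = 4262 mm².
a = (A_s − A'_s) f_y / (0.85 f'_c b) = 1768730/(0.85 × 26.5 × 430) = 182.61 mm.
c = a/β₁ = 182.61/0.85 = 214.84 mm; ε'_s = 0.003(c − d')/c = 0.0023 ≥ f_y/E_s = 0.0021, so compression steel does yield.
M_n = (A_s − A'_s) f_y (d − a/2) + A'_s f_y (d − d') = [1768730 × (700 − 91.305) + 343620 × (700 − 47)] × 10⁻⁶ = 1076.62 + 224.38 = 1301.00 kN·m.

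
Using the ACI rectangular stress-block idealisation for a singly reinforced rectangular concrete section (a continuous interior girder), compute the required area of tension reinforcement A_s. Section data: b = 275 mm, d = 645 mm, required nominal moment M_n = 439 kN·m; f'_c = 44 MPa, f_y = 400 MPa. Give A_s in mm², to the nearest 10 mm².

With M_n = 0.85 f'_c a b (d − a/2), solve the quadratic for a:
a = d − √(d² − 2M_n/(0.85 f'_c b)) = 645 − √(645² − 2 × 439×10⁶/(0.85 × 44 × 275)) = 69.97 mm.
A_s = 0.85 f'_c a b / f_y = 0.85 × 44 × 69.97 × 275 / 400 = 1799.1 mm².

A_s ≈ 1800 mm²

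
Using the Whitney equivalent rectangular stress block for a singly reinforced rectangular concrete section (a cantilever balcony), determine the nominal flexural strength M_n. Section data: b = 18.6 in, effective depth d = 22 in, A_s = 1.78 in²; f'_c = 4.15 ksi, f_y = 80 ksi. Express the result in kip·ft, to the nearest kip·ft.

T = A_s f_y = 1.78 × 80 = 142.4 kips.
a = T/(0.85 f'_c b) = 142.4/(0.85 × 4.15 × 18.6) = 2.170 in.
M_n = T(d − a/2) = 142.4 × (22 − 1.085) = 2978.3 kip·in = 2978.3/12 = 248.19 kip·ft.

M_n ≈ 248 kip·ft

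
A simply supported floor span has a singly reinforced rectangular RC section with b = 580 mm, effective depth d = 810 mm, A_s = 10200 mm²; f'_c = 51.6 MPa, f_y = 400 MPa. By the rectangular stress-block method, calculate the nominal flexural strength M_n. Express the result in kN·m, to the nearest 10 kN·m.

T = A_s f_y = 10200 × 400 = 4080000 N = 4080 kN.
From C = T: a = T/(0.85 f'_c b) = 4080000/(0.85 × 51.6 × 580) = 160.38 mm.
M_n = T(d − a/2) = 4080 kN × (810 − 80.19) mm = 2977.62 kN·m.

M_n ≈ 2980 kN·m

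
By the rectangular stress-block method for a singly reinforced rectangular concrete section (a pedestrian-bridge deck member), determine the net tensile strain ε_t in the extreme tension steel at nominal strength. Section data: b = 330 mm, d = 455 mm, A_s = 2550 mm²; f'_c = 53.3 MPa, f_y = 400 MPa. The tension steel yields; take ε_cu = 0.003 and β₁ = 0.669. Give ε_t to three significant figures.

a = A_s f_y/(0.85 f'_c b) = 68.22 mm.
β₁ = 0.669, so c = a/β₁ = 68.22/0.669 = 101.97 mm.
From the linear strain diagram with ε_cu = 0.003: ε_t = 0.003 (d − c)/c = 0.003 × (455 − 101.97)/101.97 = 0.0104.
Since ε_t ≥ 0.005, the section is tension-controlled.

ε_t ≈ 0.0104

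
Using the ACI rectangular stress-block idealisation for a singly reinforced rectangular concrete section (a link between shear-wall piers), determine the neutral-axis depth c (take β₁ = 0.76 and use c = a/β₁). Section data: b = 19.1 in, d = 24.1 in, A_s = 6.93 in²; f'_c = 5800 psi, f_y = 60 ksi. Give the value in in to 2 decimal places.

T = A_s f_y = 6.93 × 60 = 415.8 kips.
a = T/(0.85 f'_c b) = 415.8/(0.85 × 5.8 × 19.1) = 4.4157 in.
With β₁ = 0.76, c = a/β₁ = 4.4157/0.76 = 5.81 in.

c ≈ 5.81 in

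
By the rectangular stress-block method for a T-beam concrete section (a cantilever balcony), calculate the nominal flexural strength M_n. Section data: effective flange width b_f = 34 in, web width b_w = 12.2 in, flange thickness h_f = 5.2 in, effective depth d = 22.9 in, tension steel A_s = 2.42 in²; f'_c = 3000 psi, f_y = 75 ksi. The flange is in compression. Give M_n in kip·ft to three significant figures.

M_n ≈ 331 kip·ft

Tension: T = A_s f_y = 2.42 × 75 = 181.5 kips.
Try a within the flange: a = T/(0.85 f'_c b_f) = 181.5/(0.85 × 3 × 34) = 2.093 in.
Since a = 2.093 ≤ h_f = 5.2 in, the stress block lies entirely in the flange; analyse as a rectangular beam of width b_f.
M_n = T(d − a/2) = 181.5 × (22.9 − 1.0465) = 3966.4 kip·in.
M_n = 3966.4/12 = 330.53 kip·ft.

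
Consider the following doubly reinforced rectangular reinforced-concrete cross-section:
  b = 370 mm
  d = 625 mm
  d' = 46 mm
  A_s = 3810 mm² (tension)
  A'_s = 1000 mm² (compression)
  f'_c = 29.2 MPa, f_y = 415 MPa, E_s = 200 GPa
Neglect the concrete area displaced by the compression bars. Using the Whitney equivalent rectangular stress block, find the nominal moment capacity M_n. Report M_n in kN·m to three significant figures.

M_n ≈ 895 kN·m

Assume both tension and compression steel yield.
Net tension couple steel: A_s − A'_s = 2810 mm².
a = (A_s − A'_s) f_y / (0.85 f'_c b) = 1166150/(0.85 × 29.2 × 370) = 126.98 mm.
c = a/β₁ = 126.98/0.841 = 150.99 mm; ε'_s = 0.003(c − d')/c = 0.0021 ≥ f_y/E_s = 0.0021, so compression steel does yield.
M_n = (A_s − A'_s) f_y (d − a/2) + A'_s f_y (d − d') = [1166150 × (625 − 63.49) + 415000 × (625 − 46)] × 10⁻⁶ = 654.80 + 240.29 = 895.09 kN·m.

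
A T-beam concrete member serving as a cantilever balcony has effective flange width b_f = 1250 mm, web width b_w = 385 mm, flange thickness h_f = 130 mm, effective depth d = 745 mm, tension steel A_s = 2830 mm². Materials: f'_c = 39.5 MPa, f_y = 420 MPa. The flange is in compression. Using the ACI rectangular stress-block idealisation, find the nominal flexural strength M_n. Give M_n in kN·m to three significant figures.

M_n ≈ 869 kN·m

Tension: T = A_s f_y = 2830 × 420 = 1188600 N.
Try a within the flange: a = T/(0.85 f'_c b_f) = 1188600/(0.85 × 39.5 × 1250) = 28.32 mm.
Since a = 28.32 ≤ h_f = 130 mm, the stress block lies entirely in the flange; analyse as a rectangular beam of width b_f.
M_n = T(d − a/2) = 1188600 × (745 − 14.16) = 868.68 × 10⁶ N·mm.
M_n = 868.68 kN·m.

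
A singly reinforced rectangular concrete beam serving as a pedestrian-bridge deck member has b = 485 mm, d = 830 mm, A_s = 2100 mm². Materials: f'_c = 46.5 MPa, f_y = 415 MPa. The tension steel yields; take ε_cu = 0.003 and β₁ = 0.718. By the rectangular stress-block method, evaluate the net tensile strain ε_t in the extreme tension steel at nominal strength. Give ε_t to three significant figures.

a = A_s f_y/(0.85 f'_c b) = 45.46 mm.
β₁ = 0.718, so c = a/β₁ = 45.46/0.718 = 63.31 mm.
From the linear strain diagram with ε_cu = 0.003: ε_t = 0.003 (d − c)/c = 0.003 × (830 − 63.31)/63.31 = 0.0363.
Since ε_t ≥ 0.005, the section is tension-controlled.

ε_t ≈ 0.0363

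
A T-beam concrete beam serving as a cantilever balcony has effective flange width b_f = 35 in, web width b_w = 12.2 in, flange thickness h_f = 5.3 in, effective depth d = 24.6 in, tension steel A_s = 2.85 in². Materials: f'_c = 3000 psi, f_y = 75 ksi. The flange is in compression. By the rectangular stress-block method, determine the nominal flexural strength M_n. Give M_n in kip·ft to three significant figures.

Tension: T = A_s f_y = 2.85 × 75 = 213.75 kips.
Try a within the flange: a = T/(0.85 f'_c b_f) = 213.75/(0.85 × 3 × 35) = 2.395 in.
Since a = 2.395 ≤ h_f = 5.3 in, the stress block lies entirely in the flange; analyse as a rectangular beam of width b_f.
M_n = T(d − a/2) = 213.75 × (24.6 − 1.1975) = 5002.3 kip·in.
M_n = 5002.3/12 = 416.86 kip·ft.

M_n ≈ 417 kip·ft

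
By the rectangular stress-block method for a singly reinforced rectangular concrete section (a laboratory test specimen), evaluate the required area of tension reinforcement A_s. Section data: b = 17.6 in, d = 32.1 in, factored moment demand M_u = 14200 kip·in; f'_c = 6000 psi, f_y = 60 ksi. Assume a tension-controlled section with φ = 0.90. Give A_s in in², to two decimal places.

M_n = M_u/φ = 14200/0.90 = 15777.8 kip·in.
From M_n = 0.85 f'_c a b (d − a/2):
a = d − √(d² − 2M_n/(0.85 f'_c b)) = 32.1 − √(32.1² − 2 × 15777.8/(0.85 × 6 × 17.6)) = 6.045 in.
A_s = 0.85 f'_c a b / f_y = 0.85 × 6 × 6.045 × 17.6 / 60 = 9.043 in².

A_s ≈ 9.04 in²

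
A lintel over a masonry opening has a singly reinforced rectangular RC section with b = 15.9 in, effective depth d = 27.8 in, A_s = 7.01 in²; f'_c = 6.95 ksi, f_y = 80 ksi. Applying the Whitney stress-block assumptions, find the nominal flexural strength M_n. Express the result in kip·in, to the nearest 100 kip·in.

T = A_s f_y = 7.01 × 80 = 560.8 kips.
a = T/(0.85 f'_c b) = 560.8/(0.85 × 6.95 × 15.9) = 5.970 in.
M_n = T(d − a/2) = 560.8 × (27.8 − 2.985) = 13916.3 kip·in.

M_n ≈ 13900 kip·in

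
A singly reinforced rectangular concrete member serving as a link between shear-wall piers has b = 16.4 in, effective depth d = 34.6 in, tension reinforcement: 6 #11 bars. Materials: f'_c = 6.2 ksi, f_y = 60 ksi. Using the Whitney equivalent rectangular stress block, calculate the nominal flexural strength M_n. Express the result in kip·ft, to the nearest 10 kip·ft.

A_s = 6 × 1.56 = 9.36 in².
T = A_s f_y = 9.36 × 60 = 561.6 kips.
a = T/(0.85 f'_c b) = 561.6/(0.85 × 6.2 × 16.4) = 6.498 in.
M_n = T(d − a/2) = 561.6 × (34.6 − 3.249) = 17606.7 kip·in = 17606.7/12 = 1467.23 kip·ft.

M_n ≈ 1470 kip·ft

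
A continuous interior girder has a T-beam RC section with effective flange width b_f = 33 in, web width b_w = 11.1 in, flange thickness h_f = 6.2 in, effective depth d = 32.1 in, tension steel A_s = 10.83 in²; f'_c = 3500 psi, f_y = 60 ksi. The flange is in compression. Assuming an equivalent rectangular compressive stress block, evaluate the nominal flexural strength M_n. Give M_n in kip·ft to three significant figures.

M_n ≈ 1560 kip·ft

Tension: T = A_s f_y = 10.83 × 60 = 649.8 kips.
Try a within the flange: a = T/(0.85 f'_c b_f) = 649.8/(0.85 × 3.5 × 33) = 6.619 in.
a = 6.619 > h_f = 6.2 in: the block extends into the web. Split into flange-overhang and web parts.
C_f = 0.85 f'_c (b_f − b_w) h_f = 0.85 × 3.5 × (33 − 11.1) × 6.2 = 403.9 kips.
Remaining web compression depth: a_w = (T − C_f)/(0.85 f'_c b_w) = (649.8 − 403.9)/(0.85 × 3.5 × 11.1) = 7.446 in.
M_n = C_f(d − h_f/2) + (T − C_f)(d − a_w/2) = 403.9 × (32.1 − 3.1) + 245.9 × (32.1 − 3.723) = 11713.1 + 6977.9 = 18691.0 kip·in.
M_n = 18691.0/12 = 1557.58 kip·ft.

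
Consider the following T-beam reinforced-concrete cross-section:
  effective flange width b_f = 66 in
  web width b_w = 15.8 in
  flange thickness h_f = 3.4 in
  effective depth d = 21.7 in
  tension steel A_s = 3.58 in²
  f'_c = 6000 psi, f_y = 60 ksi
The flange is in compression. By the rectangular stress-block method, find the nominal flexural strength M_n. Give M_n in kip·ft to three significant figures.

M_n ≈ 383 kip·ft

Tension: T = A_s f_y = 3.58 × 60 = 214.8 kips.
Try a within the flange: a = T/(0.85 f'_c b_f) = 214.8/(0.85 × 6 × 66) = 0.638 in.
Since a = 0.638 ≤ h_f = 3.4 in, the stress block lies entirely in the flange; analyse as a rectangular beam of width b_f.
M_n = T(d − a/2) = 214.8 × (21.7 − 0.319) = 4592.6 kip·in.
M_n = 4592.6/12 = 382.72 kip·ft.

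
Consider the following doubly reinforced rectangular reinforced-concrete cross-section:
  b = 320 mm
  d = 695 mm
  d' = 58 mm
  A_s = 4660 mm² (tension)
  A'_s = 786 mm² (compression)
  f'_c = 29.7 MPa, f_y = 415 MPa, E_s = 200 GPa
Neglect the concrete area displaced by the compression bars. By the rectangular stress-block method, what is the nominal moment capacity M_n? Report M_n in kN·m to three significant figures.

Assume both tension and compression steel yield.
Net tension couple steel: A_s − A'_s = 3874 mm².
a = (A_s − A'_s) f_y / (0.85 f'_c b) = 1607710/(0.85 × 29.7 × 320) = 199.01 mm.
c = a/β₁ = 199.01/0.838 = 237.48 mm; ε'_s = 0.003(c − d')/c = 0.0023 ≥ f_y/E_s = 0.0021, so compression steel does yield.
M_n = (A_s − A'_s) f_y (d − a/2) + A'_s f_y (d − d') = [1607710 × (695 − 99.505) + 326190 × (695 − 58)] × 10⁻⁶ = 957.38 + 207.78 = 1165.16 kN·m.

M_n ≈ 1170 kN·m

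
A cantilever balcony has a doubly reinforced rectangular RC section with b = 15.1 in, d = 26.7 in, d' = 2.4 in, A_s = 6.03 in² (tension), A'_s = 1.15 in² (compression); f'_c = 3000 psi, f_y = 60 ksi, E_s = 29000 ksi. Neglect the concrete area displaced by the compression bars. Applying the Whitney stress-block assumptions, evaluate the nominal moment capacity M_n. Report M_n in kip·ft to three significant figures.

M_n ≈ 698 kip·ft

Assume both steels yield.
a = (A_s − A'_s) f_y/(0.85 f'_c b) = (6.03 − 1.15) × 60/(0.85 × 3 × 15.1) = 7.604 in.
c = a/β₁ = 7.604/0.85 = 8.946 in; ε'_s = 0.003(c − d')/c = 0.0022 ≥ ε_y = 0.0021, so the compression steel yields.
M_n = (A_s − A'_s) f_y (d − a/2) + A'_s f_y (d − d') = 292.8 × (26.7 − 3.802) + 69 × (26.7 − 2.4) = 6704.5 + 1676.7 = 8381.2 kip·in = 8381.2/12 = 698.43 kip·ft.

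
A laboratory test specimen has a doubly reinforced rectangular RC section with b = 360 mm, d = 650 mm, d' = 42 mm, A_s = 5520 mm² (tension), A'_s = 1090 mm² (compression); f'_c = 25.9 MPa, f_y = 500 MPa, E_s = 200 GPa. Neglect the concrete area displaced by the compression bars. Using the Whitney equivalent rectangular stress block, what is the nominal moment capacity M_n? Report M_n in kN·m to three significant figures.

M_n ≈ 1460 kN·m

Assume both tension and compression steel yield.
Net tension couple steel: A_s − A'_s = 4430 mm².
a = (A_s − A'_s) f_y / (0.85 f'_c b) = 2215000/(0.85 × 25.9 × 360) = 279.48 mm.
c = a/β₁ = 279.48/0.85 = 328.80 mm; ε'_s = 0.003(c − d')/c = 0.0026 ≥ f_y/E_s = 0.0025, so compression steel does yield.
M_n = (A_s − A'_s) f_y (d − a/2) + A'_s f_y (d − d') = [2215000 × (650 − 139.74) + 545000 × (650 − 42)] × 10⁻⁶ = 1130.23 + 331.36 = 1461.59 kN·m.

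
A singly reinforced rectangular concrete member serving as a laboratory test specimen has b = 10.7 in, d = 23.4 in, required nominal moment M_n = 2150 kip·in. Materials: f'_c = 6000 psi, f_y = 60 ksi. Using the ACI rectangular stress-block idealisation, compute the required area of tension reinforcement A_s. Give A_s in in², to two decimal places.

A_s ≈ 1.59 in²

From M_n = 0.85 f'_c a b (d − a/2):
a = d − √(d² − 2M_n/(0.85 f'_c b)) = 23.4 − √(23.4² − 2 × 2150/(0.85 × 6 × 10.7)) = 1.749 in.
A_s = 0.85 f'_c a b / f_y = 0.85 × 6 × 1.749 × 10.7 / 60 = 1.591 in².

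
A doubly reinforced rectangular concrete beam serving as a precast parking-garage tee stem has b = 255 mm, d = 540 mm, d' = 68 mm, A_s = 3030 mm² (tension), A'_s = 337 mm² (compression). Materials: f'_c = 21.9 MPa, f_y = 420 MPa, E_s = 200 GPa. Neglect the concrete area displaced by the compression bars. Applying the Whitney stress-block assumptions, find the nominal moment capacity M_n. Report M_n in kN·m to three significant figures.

M_n ≈ 543 kN·m

Assume both tension and compression steel yield.
Net tension couple steel: A_s − A'_s = 2693 mm².
a = (A_s − A'_s) f_y / (0.85 f'_c b) = 1131060/(0.85 × 21.9 × 255) = 238.28 mm.
c = a/β₁ = 238.28/0.85 = 280.33 mm; ε'_s = 0.003(c − d')/c = 0.0023 ≥ f_y/E_s = 0.0021, so compression steel does yield.
M_n = (A_s − A'_s) f_y (d − a/2) + A'_s f_y (d − d') = [1131060 × (540 − 119.14) + 141540 × (540 − 68)] × 10⁻⁶ = 476.02 + 66.81 = 542.83 kN·m.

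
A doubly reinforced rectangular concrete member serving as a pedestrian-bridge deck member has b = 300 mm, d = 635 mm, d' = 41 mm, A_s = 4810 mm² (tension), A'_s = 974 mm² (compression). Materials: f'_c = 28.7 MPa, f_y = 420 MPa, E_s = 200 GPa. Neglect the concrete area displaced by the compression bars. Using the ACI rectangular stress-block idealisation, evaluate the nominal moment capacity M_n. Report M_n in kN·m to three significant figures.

Assume both tension and compression steel yield.
Net tension couple steel: A_s − A'_s = 3836 mm².
a = (A_s − A'_s) f_y / (0.85 f'_c b) = 1611120/(0.85 × 28.7 × 300) = 220.14 mm.
c = a/β₁ = 220.14/0.845 = 260.52 mm; ε'_s = 0.003(c − d')/c = 0.0025 ≥ f_y/E_s = 0.0021, so compression steel does yield.
M_n = (A_s − A'_s) f_y (d − a/2) + A'_s f_y (d − d') = [1611120 × (635 − 110.07) + 409080 × (635 − 41)] × 10⁻⁶ = 845.73 + 242.99 = 1088.72 kN·m.

M_n ≈ 1090 kN·m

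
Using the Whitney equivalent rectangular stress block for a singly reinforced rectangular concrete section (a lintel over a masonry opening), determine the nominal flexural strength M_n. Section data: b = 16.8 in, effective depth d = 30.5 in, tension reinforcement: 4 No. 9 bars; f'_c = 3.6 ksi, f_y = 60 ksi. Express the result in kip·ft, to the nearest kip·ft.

M_n ≈ 563 kip·ft

A_s = 4 × 1 = 4 in².
T = A_s f_y = 4 × 60 = 240 kips.
a = T/(0.85 f'_c b) = 240/(0.85 × 3.6 × 16.8) = 4.669 in.
M_n = T(d − a/2) = 240 × (30.5 − 2.3345) = 6759.7 kip·in = 6759.7/12 = 563.31 kip·ft.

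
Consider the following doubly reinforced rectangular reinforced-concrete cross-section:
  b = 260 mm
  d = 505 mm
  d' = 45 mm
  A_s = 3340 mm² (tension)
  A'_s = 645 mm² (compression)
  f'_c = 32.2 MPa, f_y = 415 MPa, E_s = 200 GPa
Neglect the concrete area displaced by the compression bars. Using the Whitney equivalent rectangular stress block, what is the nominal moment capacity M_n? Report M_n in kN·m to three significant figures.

Assume both tension and compression steel yield.
Net tension couple steel: A_s − A'_s = 2695 mm².
a = (A_s − A'_s) f_y / (0.85 f'_c b) = 1118425/(0.85 × 32.2 × 260) = 157.17 mm.
c = a/β₁ = 157.17/0.82 = 191.67 mm; ε'_s = 0.003(c − d')/c = 0.0023 ≥ f_y/E_s = 0.0021, so compression steel does yield.
M_n = (A_s − A'_s) f_y (d − a/2) + A'_s f_y (d − d') = [1118425 × (505 − 78.585) + 267675 × (505 − 45)] × 10⁻⁶ = 476.91 + 123.13 = 600.04 kN·m.

M_n ≈ 600 kN·m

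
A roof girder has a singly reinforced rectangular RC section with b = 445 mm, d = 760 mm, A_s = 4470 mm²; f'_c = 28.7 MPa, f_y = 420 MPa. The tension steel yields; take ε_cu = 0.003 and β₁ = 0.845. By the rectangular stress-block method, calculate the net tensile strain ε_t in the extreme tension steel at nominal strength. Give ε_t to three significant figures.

ε_t ≈ 0.00814

a = A_s f_y/(0.85 f'_c b) = 172.94 mm.
β₁ = 0.845, so c = a/β₁ = 172.94/0.845 = 204.66 mm.
From the linear strain diagram with ε_cu = 0.003: ε_t = 0.003 (d − c)/c = 0.003 × (760 − 204.66)/204.66 = 0.00814.
Since ε_t ≥ 0.005, the section is tension-controlled.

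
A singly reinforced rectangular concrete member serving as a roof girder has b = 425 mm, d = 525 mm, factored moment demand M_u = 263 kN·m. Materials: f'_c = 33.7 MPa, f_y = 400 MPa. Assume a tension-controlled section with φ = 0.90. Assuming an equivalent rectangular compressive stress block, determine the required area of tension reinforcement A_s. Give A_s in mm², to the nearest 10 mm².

M_n = M_u/φ = 263/0.90 = 292.222 kN·m.
With M_n = 0.85 f'_c a b (d − a/2), solve the quadratic for a:
a = d − √(d² − 2M_n/(0.85 f'_c b)) = 525 − √(525² − 2 × 292.222×10⁶/(0.85 × 33.7 × 425)) = 47.91 mm.
A_s = 0.85 f'_c a b / f_y = 0.85 × 33.7 × 47.91 × 425 / 400 = 1458.2 mm².

A_s ≈ 1460 mm²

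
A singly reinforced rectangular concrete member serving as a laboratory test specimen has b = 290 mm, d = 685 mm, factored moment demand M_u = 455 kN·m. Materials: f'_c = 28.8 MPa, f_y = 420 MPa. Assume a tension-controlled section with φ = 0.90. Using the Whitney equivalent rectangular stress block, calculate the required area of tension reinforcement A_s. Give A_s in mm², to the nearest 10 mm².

A_s ≈ 1920 mm²

M_n = M_u/φ = 455/0.90 = 505.556 kN·m.
With M_n = 0.85 f'_c a b (d − a/2), solve the quadratic for a:
a = d − √(d² − 2M_n/(0.85 f'_c b)) = 685 − √(685² − 2 × 505.556×10⁶/(0.85 × 28.8 × 290)) = 113.34 mm.
A_s = 0.85 f'_c a b / f_y = 0.85 × 28.8 × 113.34 × 290 / 420 = 1915.8 mm².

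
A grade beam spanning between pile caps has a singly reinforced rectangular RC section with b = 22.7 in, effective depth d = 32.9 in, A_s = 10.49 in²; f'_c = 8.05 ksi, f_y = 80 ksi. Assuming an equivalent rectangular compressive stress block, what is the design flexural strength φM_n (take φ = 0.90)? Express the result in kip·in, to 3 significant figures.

φM_n ≈ 22800 kip·in

T = A_s f_y = 10.49 × 80 = 839.2 kips.
a = T/(0.85 f'_c b) = 839.2/(0.85 × 8.05 × 22.7) = 5.403 in.
M_n = T(d − a/2) = 839.2 × (32.9 − 2.7015) = 25342.6 kip·in.
φM_n = 0.90 × 25342.6 = 22808.3 kip·in.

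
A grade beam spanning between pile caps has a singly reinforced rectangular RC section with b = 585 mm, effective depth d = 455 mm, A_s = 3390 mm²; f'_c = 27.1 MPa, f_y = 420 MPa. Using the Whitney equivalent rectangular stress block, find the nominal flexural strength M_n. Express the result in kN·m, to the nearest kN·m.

T = A_s f_y = 3390 × 420 = 1423800 N = 1423.8 kN.
From C = T: a = T/(0.85 f'_c b) = 1423800/(0.85 × 27.1 × 585) = 105.66 mm.
M_n = T(d − a/2) = 1423.8 kN × (455 − 52.83) mm = 572.61 kN·m.

M_n ≈ 573 kN·m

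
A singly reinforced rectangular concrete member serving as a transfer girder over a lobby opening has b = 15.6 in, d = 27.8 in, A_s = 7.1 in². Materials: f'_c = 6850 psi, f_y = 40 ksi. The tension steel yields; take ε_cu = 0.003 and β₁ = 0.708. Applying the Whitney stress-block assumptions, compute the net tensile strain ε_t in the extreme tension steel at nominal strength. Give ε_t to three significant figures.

ε_t ≈ 0.0159

a = A_s f_y/(0.85 f'_c b) = 3.127 in.
β₁ = 0.708, so c = a/β₁ = 3.127/0.708 = 4.417 in.
From the linear strain diagram with ε_cu = 0.003: ε_t = 0.003 (d − c)/c = 0.003 × (27.8 − 4.417)/4.417 = 0.0159.
Since ε_t ≥ 0.005, the section is tension-controlled.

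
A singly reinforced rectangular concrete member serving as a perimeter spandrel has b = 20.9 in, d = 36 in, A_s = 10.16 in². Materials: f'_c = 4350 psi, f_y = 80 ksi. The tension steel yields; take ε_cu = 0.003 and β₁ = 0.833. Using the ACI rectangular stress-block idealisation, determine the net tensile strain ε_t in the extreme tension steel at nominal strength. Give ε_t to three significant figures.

ε_t ≈ 0.00555

a = A_s f_y/(0.85 f'_c b) = 10.518 in.
β₁ = 0.833, so c = a/β₁ = 10.518/0.833 = 12.627 in.
From the linear strain diagram with ε_cu = 0.003: ε_t = 0.003 (d − c)/c = 0.003 × (36 − 12.627)/12.627 = 0.00555.
Since ε_t ≥ 0.005, the section is tension-controlled.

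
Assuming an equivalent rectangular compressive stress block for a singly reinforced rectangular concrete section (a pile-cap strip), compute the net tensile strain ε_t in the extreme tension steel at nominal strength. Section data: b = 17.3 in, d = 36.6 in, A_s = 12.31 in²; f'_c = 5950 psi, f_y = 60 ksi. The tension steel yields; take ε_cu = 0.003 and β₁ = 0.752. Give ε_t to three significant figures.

ε_t ≈ 0.00678

a = A_s f_y/(0.85 f'_c b) = 8.442 in.
β₁ = 0.752, so c = a/β₁ = 8.442/0.752 = 11.226 in.
From the linear strain diagram with ε_cu = 0.003: ε_t = 0.003 (d − c)/c = 0.003 × (36.6 − 11.226)/11.226 = 0.00678.
Since ε_t ≥ 0.005, the section is tension-controlled.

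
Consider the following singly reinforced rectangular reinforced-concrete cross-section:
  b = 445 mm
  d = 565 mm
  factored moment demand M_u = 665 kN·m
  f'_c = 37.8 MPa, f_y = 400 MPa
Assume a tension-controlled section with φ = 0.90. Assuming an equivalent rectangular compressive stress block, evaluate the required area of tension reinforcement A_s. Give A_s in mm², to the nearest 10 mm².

M_n = M_u/φ = 665/0.90 = 738.889 kN·m.
With M_n = 0.85 f'_c a b (d − a/2), solve the quadratic for a:
a = d − √(d² − 2M_n/(0.85 f'_c b)) = 565 − √(565² − 2 × 738.889×10⁶/(0.85 × 37.8 × 445)) = 100.38 mm.
A_s = 0.85 f'_c a b / f_y = 0.85 × 37.8 × 100.38 × 445 / 400 = 3588.0 mm².

A_s ≈ 3590 mm²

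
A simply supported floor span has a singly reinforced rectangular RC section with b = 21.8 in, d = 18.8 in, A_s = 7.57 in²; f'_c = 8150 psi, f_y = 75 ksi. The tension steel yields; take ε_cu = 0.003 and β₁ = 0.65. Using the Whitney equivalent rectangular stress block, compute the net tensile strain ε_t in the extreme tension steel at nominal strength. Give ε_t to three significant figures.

a = A_s f_y/(0.85 f'_c b) = 3.759 in.
β₁ = 0.65, so c = a/β₁ = 3.759/0.65 = 5.783 in.
From the linear strain diagram with ε_cu = 0.003: ε_t = 0.003 (d − c)/c = 0.003 × (18.8 − 5.783)/5.783 = 0.00675.
Since ε_t ≥ 0.005, the section is tension-controlled.

ε_t ≈ 0.00675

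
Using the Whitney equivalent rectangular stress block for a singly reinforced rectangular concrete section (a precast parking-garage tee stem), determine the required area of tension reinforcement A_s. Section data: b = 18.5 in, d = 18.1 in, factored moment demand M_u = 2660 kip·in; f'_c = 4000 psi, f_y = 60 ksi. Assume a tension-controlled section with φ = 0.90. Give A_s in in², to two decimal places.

M_n = M_u/φ = 2660/0.90 = 2955.56 kip·in.
From M_n = 0.85 f'_c a b (d − a/2):
a = d − √(d² − 2M_n/(0.85 f'_c b)) = 18.1 − √(18.1² − 2 × 2955.56/(0.85 × 4 × 18.5)) = 2.815 in.
A_s = 0.85 f'_c a b / f_y = 0.85 × 4 × 2.815 × 18.5 / 60 = 2.951 in².

A_s ≈ 2.95 in²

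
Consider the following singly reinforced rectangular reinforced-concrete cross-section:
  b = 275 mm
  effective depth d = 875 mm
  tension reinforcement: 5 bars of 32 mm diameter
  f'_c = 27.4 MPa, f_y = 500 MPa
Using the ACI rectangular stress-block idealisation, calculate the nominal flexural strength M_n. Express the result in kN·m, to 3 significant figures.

M_n ≈ 1440 kN·m

A_s = 5 × 804 = 4020 mm².
T = A_s f_y = 4020 × 500 = 2010000 N = 2010 kN.
From C = T: a = T/(0.85 f'_c b) = 2010000/(0.85 × 27.4 × 275) = 313.83 mm.
M_n = T(d − a/2) = 2010 kN × (875 − 156.915) mm = 1443.35 kN·m.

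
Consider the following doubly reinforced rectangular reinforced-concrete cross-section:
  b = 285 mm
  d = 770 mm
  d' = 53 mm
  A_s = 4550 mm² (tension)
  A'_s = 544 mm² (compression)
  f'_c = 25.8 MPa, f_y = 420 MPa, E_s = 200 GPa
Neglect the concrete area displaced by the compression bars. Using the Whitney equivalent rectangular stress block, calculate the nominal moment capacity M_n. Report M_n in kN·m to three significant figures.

Assume both tension and compression steel yield.
Net tension couple steel: A_s − A'_s = 4006 mm².
a = (A_s − A'_s) f_y / (0.85 f'_c b) = 1682520/(0.85 × 25.8 × 285) = 269.20 mm.
c = a/β₁ = 269.20/0.85 = 316.71 mm; ε'_s = 0.003(c − d')/c = 0.0025 ≥ f_y/E_s = 0.0021, so compression steel does yield.
M_n = (A_s − A'_s) f_y (d − a/2) + A'_s f_y (d − d') = [1682520 × (770 − 134.6) + 228480 × (770 − 53)] × 10⁻⁶ = 1069.07 + 163.82 = 1232.89 kN·m.

M_n ≈ 1230 kN·m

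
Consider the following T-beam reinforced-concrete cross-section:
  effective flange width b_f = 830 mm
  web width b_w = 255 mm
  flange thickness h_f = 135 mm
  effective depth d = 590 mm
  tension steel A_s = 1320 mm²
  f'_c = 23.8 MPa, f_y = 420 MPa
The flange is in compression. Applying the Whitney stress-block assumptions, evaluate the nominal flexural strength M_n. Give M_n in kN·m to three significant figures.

Tension: T = A_s f_y = 1320 × 420 = 554400 N.
Try a within the flange: a = T/(0.85 f'_c b_f) = 554400/(0.85 × 23.8 × 830) = 33.02 mm.
Since a = 33.02 ≤ h_f = 135 mm, the stress block lies entirely in the flange; analyse as a rectangular beam of width b_f.
M_n = T(d − a/2) = 554400 × (590 − 16.51) = 317.94 × 10⁶ N·mm.
M_n = 317.94 kN·m.

M_n ≈ 318 kN·m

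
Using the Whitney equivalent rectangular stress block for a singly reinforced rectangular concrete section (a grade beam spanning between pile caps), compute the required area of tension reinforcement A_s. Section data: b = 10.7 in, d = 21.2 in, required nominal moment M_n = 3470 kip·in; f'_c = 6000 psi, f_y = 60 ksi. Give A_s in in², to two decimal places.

From M_n = 0.85 f'_c a b (d − a/2):
a = d − √(d² − 2M_n/(0.85 f'_c b)) = 21.2 − √(21.2² − 2 × 3470/(0.85 × 6 × 10.7)) = 3.248 in.
A_s = 0.85 f'_c a b / f_y = 0.85 × 6 × 3.248 × 10.7 / 60 = 2.954 in².

A_s ≈ 2.95 in²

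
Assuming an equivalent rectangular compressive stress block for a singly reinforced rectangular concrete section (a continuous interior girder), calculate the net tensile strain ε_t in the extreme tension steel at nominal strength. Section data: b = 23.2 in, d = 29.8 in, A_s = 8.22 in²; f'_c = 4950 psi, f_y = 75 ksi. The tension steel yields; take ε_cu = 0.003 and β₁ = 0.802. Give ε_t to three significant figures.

a = A_s f_y/(0.85 f'_c b) = 6.316 in.
β₁ = 0.802, so c = a/β₁ = 6.316/0.802 = 7.875 in.
From the linear strain diagram with ε_cu = 0.003: ε_t = 0.003 (d − c)/c = 0.003 × (29.8 − 7.875)/7.875 = 0.00835.
Since ε_t ≥ 0.005, the section is tension-controlled.

ε_t ≈ 0.00835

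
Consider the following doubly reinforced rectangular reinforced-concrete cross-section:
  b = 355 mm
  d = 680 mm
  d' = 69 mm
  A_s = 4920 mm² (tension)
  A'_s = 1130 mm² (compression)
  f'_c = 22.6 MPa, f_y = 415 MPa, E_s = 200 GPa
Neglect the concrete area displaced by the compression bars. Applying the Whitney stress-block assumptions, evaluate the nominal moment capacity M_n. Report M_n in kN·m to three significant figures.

M_n ≈ 1170 kN·m

Assume both tension and compression steel yield.
Net tension couple steel: A_s − A'_s = 3790 mm².
a = (A_s − A'_s) f_y / (0.85 f'_c b) = 1572850/(0.85 × 22.6 × 355) = 230.64 mm.
c = a/β₁ = 230.64/0.85 = 271.34 mm; ε'_s = 0.003(c − d')/c = 0.0022 ≥ f_y/E_s = 0.0021, so compression steel does yield.
M_n = (A_s − A'_s) f_y (d − a/2) + A'_s f_y (d − d') = [1572850 × (680 − 115.32) + 468950 × (680 − 69)] × 10⁻⁶ = 888.16 + 286.53 = 1174.69 kN·m.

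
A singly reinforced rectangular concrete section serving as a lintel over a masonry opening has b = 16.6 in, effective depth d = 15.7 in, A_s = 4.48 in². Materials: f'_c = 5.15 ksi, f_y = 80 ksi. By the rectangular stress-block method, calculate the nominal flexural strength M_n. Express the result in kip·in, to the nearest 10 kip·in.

M_n ≈ 4740 kip·in

T = A_s f_y = 4.48 × 80 = 358.4 kips.
a = T/(0.85 f'_c b) = 358.4/(0.85 × 5.15 × 16.6) = 4.932 in.
M_n = T(d − a/2) = 358.4 × (15.7 − 2.466) = 4743.1 kip·in.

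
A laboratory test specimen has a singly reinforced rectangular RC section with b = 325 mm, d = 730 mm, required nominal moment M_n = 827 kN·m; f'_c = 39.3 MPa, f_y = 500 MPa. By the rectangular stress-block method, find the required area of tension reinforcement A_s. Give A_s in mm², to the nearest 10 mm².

A_s ≈ 2460 mm²

With M_n = 0.85 f'_c a b (d − a/2), solve the quadratic for a:
a = d − √(d² − 2M_n/(0.85 f'_c b)) = 730 − √(730² − 2 × 827×10⁶/(0.85 × 39.3 × 325)) = 113.11 mm.
A_s = 0.85 f'_c a b / f_y = 0.85 × 39.3 × 113.11 × 325 / 500 = 2456.0 mm².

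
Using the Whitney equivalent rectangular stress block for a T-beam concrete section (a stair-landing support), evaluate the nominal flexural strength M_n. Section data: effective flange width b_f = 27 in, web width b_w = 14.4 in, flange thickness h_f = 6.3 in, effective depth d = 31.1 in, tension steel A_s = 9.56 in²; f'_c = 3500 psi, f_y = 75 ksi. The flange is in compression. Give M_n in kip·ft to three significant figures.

M_n ≈ 1570 kip·ft

Tension: T = A_s f_y = 9.56 × 75 = 717 kips.
Try a within the flange: a = T/(0.85 f'_c b_f) = 717/(0.85 × 3.5 × 27) = 8.926 in.
a = 8.926 > h_f = 6.3 in: the block extends into the web. Split into flange-overhang and web parts.
C_f = 0.85 f'_c (b_f − b_w) h_f = 0.85 × 3.5 × (27 − 14.4) × 6.3 = 236.2 kips.
Remaining web compression depth: a_w = (T − C_f)/(0.85 f'_c b_w) = (717 − 236.2)/(0.85 × 3.5 × 14.4) = 11.223 in.
M_n = C_f(d − h_f/2) + (T − C_f)(d − a_w/2) = 236.2 × (31.1 − 3.15) + 480.8 × (31.1 − 5.6115) = 6601.8 + 12254.9 = 18856.7 kip·in.
M_n = 18856.7/12 = 1571.39 kip·ft.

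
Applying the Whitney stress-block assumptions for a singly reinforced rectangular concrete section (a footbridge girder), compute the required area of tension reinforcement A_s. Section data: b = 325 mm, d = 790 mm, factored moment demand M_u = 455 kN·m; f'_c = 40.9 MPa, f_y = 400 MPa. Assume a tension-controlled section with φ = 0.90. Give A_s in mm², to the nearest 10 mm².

A_s ≈ 1660 mm²

M_n = M_u/φ = 455/0.90 = 505.556 kN·m.
With M_n = 0.85 f'_c a b (d − a/2), solve the quadratic for a:
a = d − √(d² − 2M_n/(0.85 f'_c b)) = 790 − √(790² − 2 × 505.556×10⁶/(0.85 × 40.9 × 325)) = 58.83 mm.
A_s = 0.85 f'_c a b / f_y = 0.85 × 40.9 × 58.83 × 325 / 400 = 1661.7 mm².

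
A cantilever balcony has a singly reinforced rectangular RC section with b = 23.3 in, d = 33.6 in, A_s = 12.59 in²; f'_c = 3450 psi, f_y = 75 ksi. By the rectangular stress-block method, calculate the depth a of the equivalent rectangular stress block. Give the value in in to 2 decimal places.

a ≈ 13.82 in

T = A_s f_y = 12.59 × 75 = 944.25 kips.
a = T/(0.85 f'_c b) = 944.25/(0.85 × 3.45 × 23.3) = 13.82 in.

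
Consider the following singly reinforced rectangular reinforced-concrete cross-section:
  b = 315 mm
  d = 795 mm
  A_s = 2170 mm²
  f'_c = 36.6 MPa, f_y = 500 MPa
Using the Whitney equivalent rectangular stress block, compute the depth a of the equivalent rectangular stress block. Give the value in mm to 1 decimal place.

a ≈ 110.7 mm

T = A_s f_y = 2170 × 500 = 1085000 N = 1085 kN.
Setting C = 0.85 f'_c a b equal to T: a = 1085000/(0.85 × 36.6 × 315) = 110.7 mm.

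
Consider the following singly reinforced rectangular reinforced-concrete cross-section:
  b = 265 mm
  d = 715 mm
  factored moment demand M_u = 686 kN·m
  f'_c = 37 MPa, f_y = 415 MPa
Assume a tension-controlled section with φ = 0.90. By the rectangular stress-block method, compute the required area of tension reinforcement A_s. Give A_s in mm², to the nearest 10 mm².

M_n = M_u/φ = 686/0.90 = 762.222 kN·m.
With M_n = 0.85 f'_c a b (d − a/2), solve the quadratic for a:
a = d − √(d² − 2M_n/(0.85 f'_c b)) = 715 − √(715² − 2 × 762.222×10⁶/(0.85 × 37 × 265)) = 142.01 mm.
A_s = 0.85 f'_c a b / f_y = 0.85 × 37 × 142.01 × 265 / 415 = 2851.9 mm².

A_s ≈ 2850 mm²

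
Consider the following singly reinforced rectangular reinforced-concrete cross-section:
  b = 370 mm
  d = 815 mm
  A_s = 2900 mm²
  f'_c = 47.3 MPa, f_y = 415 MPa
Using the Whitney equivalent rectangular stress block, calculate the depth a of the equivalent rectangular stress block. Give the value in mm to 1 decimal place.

T = A_s f_y = 2900 × 415 = 1203500 N = 1203.5 kN.
Setting C = 0.85 f'_c a b equal to T: a = 1203500/(0.85 × 47.3 × 370) = 80.9 mm.

a ≈ 80.9 mm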